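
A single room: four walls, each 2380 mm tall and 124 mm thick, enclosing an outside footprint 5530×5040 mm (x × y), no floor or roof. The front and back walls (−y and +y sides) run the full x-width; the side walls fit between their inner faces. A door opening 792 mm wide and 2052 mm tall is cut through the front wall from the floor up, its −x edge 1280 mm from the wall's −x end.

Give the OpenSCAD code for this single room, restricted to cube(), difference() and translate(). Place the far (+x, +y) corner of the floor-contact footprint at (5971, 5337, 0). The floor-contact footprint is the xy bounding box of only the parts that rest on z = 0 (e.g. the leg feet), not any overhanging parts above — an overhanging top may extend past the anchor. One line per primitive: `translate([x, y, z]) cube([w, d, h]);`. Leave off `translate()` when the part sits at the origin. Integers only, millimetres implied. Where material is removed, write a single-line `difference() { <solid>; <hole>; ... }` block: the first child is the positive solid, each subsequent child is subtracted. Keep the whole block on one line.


difference() { translate([441, 297, 0]) cube([5530, 124, 2380]); translate([1721, 297, 0]) cube([792, 124, 2052]); }
translate([441, 5213, 0]) cube([5530, 124, 2380]);
translate([441, 421, 0]) cube([124, 4792, 2380]);
translate([5847, 421, 0]) cube([124, 4792, 2380]);


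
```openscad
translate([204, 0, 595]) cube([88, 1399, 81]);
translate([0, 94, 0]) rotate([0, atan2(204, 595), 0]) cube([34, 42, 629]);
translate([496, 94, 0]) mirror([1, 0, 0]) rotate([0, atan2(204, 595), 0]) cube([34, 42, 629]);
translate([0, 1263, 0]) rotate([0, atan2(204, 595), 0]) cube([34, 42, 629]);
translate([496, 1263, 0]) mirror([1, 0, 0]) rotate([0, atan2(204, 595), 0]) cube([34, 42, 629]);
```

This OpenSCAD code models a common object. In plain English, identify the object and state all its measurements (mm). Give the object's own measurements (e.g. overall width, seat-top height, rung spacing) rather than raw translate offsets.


A sawhorse. A 88×1399×81 mm beam (x, y, z) sits on two A-frame leg pairs. Each pair is two raked legs of 34×42 mm section (42 mm along y) splaying symmetrically in x. Each leg rises 595 mm vertically over 204 mm of horizontal reach and is 629 mm long along its own axis. Every leg's outer bottom edge rests on the floor and its outer top edge meets a bottom edge of the beam — the left legs (tilting toward +x) meet the beam's −x bottom edge, the right legs (their mirror images, tilting toward −x) meet its +x bottom edge — so the leg tops tuck under the beam, the beam's underside is 595 mm above the floor, and the feet are 496 mm apart outside-to-outside with the beam centred between them. The two leg pairs are set in 94 mm from either end of the beam.


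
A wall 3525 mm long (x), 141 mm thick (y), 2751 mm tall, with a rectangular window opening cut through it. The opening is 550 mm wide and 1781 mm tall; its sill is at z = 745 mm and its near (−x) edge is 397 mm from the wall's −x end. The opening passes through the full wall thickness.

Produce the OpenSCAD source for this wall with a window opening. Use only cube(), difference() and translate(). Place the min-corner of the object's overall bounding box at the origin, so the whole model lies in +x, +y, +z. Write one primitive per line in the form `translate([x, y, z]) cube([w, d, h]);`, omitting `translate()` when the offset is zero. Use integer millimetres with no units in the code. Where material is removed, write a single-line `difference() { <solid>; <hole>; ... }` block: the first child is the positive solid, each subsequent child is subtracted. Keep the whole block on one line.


difference() { cube([3525, 141, 2751]); translate([397, 0, 745]) cube([550, 141, 1781]); }


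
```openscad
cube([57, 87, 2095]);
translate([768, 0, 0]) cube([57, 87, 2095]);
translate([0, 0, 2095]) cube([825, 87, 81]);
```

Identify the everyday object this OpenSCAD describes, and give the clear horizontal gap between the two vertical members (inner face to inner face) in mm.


A door frame. The clear opening width is 711 mm.

Two 2095 mm tall posts with a header on top — a door frame. The left jamb is 57 mm wide at x = 0; the right jamb starts at x = 768. The clear opening is 768 − 57 = 711 mm.


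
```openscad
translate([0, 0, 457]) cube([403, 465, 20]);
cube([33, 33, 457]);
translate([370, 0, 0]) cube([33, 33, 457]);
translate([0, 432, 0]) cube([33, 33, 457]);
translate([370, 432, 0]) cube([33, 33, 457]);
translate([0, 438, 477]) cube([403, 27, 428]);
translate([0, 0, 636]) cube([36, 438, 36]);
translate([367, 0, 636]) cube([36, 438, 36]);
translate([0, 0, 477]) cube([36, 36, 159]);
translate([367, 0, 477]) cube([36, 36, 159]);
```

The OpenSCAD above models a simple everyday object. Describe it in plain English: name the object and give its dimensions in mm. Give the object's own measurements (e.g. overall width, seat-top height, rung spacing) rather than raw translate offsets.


A chair. The seat is a 403×465×20 mm slab with its top at z = 477 mm, on four 33×33 mm corner legs (flush with the seat edges, standing on z = 0). A flat backrest 27 mm thick, 428 mm tall, spans the full seat width and rises from the seat top along its +y edge, rear face flush with the rear of the seat. Two armrests of 36×36 mm section run along each side from the seat's front edge to the front of the backrest, top faces 195 mm above the seat top and outer faces flush with the seat's x-edges; a 36×36 mm post under the front of each armrest stands on the seat at the front corner.


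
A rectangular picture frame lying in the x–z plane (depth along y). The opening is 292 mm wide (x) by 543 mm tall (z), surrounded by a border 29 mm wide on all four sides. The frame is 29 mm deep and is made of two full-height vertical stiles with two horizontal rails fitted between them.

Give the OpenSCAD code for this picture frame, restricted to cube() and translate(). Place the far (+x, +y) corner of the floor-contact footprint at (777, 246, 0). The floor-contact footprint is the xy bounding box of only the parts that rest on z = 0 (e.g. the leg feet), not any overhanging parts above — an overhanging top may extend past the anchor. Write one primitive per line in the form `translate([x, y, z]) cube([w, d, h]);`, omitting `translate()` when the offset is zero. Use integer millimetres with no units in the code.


translate([427, 217, 0]) cube([29, 29, 601]);
translate([748, 217, 0]) cube([29, 29, 601]);
translate([456, 217, 0]) cube([292, 29, 29]);
translate([456, 217, 572]) cube([292, 29, 29]);


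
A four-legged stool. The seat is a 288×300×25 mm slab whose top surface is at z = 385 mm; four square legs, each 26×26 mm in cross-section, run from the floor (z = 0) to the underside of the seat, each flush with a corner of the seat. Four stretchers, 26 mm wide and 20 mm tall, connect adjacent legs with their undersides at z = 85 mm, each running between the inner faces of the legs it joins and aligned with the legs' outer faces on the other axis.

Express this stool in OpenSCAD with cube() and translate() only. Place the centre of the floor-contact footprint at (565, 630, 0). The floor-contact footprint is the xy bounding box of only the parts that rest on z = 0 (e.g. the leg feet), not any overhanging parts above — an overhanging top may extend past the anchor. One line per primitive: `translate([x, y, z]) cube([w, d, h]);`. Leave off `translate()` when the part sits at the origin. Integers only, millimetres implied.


// leg_h = 385 - 25 = 360
// stretcher span = 288 - 2*26 = 236
translate([421, 480, 360]) cube([288, 300, 25]);
translate([421, 480, 0]) cube([26, 26, 360]);
translate([683, 480, 0]) cube([26, 26, 360]);
translate([421, 754, 0]) cube([26, 26, 360]);
translate([683, 754, 0]) cube([26, 26, 360]);
translate([447, 480, 85]) cube([236, 26, 20]);
translate([447, 754, 85]) cube([236, 26, 20]);
translate([421, 506, 85]) cube([26, 248, 20]);
translate([683, 506, 85]) cube([26, 248, 20]);


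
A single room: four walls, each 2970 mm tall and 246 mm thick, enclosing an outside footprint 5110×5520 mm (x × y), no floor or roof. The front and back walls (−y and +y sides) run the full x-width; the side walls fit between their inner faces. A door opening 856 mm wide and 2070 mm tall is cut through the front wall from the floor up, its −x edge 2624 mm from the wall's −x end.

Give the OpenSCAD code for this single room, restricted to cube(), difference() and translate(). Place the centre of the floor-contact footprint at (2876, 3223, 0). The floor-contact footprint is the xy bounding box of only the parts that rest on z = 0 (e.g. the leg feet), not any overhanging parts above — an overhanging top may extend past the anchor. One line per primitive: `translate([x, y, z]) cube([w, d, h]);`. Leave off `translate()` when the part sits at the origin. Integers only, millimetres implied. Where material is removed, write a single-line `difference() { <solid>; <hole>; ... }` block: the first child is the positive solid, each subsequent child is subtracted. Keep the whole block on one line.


difference() { translate([321, 463, 0]) cube([5110, 246, 2970]); translate([2945, 463, 0]) cube([856, 246, 2070]); }
translate([321, 5737, 0]) cube([5110, 246, 2970]);
translate([321, 709, 0]) cube([246, 5028, 2970]);
translate([5185, 709, 0]) cube([246, 5028, 2970]);


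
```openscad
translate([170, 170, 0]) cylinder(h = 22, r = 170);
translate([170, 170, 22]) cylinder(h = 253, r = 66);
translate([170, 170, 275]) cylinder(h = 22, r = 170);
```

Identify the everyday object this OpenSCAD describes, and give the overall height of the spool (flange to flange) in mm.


A spool. The overall height is 297 mm.

Three coaxial cylinders, large–small–large — a spool. Two 22 mm flanges and a 253 mm core give 22 + 253 + 22 = 297 mm.


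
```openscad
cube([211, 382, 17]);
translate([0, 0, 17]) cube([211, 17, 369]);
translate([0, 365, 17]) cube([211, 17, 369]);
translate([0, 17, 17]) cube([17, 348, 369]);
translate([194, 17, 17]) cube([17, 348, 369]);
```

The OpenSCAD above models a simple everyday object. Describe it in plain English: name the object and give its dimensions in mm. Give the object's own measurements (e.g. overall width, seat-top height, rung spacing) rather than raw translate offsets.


An open-topped rectangular box: outside dimensions 211×382×386 mm, with a uniform wall and base thickness of 17 mm. The base is a full 211×382 slab on the floor; four walls sit on top of the base. The front and back walls (the −y and +y sides) span the full width; the two side walls fit between them.


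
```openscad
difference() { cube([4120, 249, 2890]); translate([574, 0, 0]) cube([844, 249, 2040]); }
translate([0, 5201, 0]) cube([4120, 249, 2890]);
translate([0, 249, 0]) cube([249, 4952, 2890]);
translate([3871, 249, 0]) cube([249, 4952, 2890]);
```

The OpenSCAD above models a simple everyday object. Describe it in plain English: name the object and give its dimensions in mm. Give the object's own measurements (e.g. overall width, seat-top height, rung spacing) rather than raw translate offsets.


A single room: four walls, each 2890 mm tall and 249 mm thick, enclosing an outside footprint 4120×5450 mm (x × y), no floor or roof. The front and back walls (−y and +y sides) run the full x-width; the side walls fit between their inner faces. A door opening 844 mm wide and 2040 mm tall is cut through the front wall from the floor up, its −x edge 574 mm from the wall's −x end.


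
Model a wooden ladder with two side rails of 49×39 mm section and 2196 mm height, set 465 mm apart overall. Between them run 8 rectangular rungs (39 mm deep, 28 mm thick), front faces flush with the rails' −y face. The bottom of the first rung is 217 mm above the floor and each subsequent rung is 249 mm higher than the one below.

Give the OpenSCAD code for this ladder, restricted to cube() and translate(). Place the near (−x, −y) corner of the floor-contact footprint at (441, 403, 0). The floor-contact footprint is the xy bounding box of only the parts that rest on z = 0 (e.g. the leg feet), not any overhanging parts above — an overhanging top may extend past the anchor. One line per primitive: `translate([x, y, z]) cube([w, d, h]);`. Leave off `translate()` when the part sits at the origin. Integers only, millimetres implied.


translate([441, 403, 0]) cube([49, 39, 2196]);
translate([857, 403, 0]) cube([49, 39, 2196]);
translate([490, 403, 217]) cube([367, 39, 28]);
translate([490, 403, 466]) cube([367, 39, 28]);
translate([490, 403, 715]) cube([367, 39, 28]);
translate([490, 403, 964]) cube([367, 39, 28]);
translate([490, 403, 1213]) cube([367, 39, 28]);
translate([490, 403, 1462]) cube([367, 39, 28]);
translate([490, 403, 1711]) cube([367, 39, 28]);
translate([490, 403, 1960]) cube([367, 39, 28]);


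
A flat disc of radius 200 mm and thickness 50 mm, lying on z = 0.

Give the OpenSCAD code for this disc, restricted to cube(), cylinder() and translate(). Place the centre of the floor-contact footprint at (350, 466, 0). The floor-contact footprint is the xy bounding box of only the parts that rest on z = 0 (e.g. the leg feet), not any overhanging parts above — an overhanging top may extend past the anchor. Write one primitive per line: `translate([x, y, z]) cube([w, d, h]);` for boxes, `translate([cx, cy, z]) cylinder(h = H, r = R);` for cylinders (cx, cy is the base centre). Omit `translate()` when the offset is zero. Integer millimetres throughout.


translate([350, 466, 0]) cylinder(h = 50, r = 200);


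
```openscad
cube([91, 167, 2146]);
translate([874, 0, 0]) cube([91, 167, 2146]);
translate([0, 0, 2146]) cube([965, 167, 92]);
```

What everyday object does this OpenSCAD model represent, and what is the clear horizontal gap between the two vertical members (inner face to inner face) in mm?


A door frame. The clear opening width is 783 mm.

Two 2146 mm tall posts with a header on top — a door frame. The left jamb is 91 mm wide at x = 0; the right jamb starts at x = 874. The clear opening is 874 − 91 = 783 mm.


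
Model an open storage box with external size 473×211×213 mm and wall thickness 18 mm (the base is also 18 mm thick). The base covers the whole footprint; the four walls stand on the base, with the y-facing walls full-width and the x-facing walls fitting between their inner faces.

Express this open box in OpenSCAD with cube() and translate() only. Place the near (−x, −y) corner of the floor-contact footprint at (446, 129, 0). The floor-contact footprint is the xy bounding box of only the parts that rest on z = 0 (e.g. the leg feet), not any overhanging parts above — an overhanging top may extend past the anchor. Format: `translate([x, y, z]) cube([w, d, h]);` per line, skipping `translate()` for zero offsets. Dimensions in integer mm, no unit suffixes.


translate([446, 129, 0]) cube([473, 211, 18]);
translate([446, 129, 18]) cube([473, 18, 195]);
translate([446, 322, 18]) cube([473, 18, 195]);
translate([446, 147, 18]) cube([18, 175, 195]);
translate([901, 147, 18]) cube([18, 175, 195]);


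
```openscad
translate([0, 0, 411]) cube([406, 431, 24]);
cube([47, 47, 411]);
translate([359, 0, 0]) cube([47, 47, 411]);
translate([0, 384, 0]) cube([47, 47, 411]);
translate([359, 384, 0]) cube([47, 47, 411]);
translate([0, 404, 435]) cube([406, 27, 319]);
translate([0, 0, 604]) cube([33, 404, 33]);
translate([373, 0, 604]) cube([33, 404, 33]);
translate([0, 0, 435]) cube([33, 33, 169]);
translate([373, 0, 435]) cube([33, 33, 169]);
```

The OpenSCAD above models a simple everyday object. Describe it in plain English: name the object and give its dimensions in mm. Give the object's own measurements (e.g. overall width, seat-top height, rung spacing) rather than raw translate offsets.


A chair. The seat is a 406×431×24 mm slab with its top at z = 435 mm, on four 47×47 mm corner legs (flush with the seat edges, standing on z = 0). A flat backrest 27 mm thick, 319 mm tall, spans the full seat width and rises from the seat top along its +y edge, rear face flush with the rear of the seat. Two armrests of 33×33 mm section run along each side from the seat's front edge to the front of the backrest, top faces 202 mm above the seat top and outer faces flush with the seat's x-edges; a 33×33 mm post under the front of each armrest stands on the seat at the front corner.


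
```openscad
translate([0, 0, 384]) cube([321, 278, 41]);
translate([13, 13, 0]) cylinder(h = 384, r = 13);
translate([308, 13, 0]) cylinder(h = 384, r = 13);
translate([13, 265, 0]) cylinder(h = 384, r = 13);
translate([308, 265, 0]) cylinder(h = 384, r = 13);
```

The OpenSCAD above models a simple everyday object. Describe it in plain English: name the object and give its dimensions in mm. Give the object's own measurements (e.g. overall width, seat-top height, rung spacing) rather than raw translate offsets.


A simple wooden stool: a rectangular seat 321 mm (x) by 278 mm (y), 41 mm thick, top face at z = 425 mm, on four round legs, each 26 mm in diameter. The legs rest on z = 0, each leg's axis is inset half a diameter from the nearest pair of seat edges (so the leg's bounding box is flush with the corner).


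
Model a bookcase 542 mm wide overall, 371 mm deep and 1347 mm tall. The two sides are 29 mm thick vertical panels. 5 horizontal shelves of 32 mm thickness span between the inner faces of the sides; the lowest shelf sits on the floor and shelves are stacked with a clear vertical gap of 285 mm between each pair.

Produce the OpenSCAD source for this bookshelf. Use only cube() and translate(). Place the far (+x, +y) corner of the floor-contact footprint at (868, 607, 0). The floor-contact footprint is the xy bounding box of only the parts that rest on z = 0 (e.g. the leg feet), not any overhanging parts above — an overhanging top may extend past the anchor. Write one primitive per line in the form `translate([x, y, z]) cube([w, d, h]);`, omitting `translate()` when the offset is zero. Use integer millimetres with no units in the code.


translate([326, 236, 0]) cube([29, 371, 1347]);
translate([839, 236, 0]) cube([29, 371, 1347]);
translate([355, 236, 0]) cube([484, 371, 32]);
translate([355, 236, 317]) cube([484, 371, 32]);
translate([355, 236, 634]) cube([484, 371, 32]);
translate([355, 236, 951]) cube([484, 371, 32]);
translate([355, 236, 1268]) cube([484, 371, 32]);


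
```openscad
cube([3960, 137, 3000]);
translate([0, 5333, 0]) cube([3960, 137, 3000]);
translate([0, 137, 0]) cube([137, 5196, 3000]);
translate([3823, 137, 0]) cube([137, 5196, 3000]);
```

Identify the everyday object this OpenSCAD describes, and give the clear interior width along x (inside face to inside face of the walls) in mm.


A house (or room) frame. The interior width is 3686 mm.

Four 3000 mm walls enclosing a rectangle with no floor or roof — a room or house frame. Outside width is 3960 mm and wall thickness is 137 mm, so the interior width is 3960 − 2 × 137 = 3686 mm.


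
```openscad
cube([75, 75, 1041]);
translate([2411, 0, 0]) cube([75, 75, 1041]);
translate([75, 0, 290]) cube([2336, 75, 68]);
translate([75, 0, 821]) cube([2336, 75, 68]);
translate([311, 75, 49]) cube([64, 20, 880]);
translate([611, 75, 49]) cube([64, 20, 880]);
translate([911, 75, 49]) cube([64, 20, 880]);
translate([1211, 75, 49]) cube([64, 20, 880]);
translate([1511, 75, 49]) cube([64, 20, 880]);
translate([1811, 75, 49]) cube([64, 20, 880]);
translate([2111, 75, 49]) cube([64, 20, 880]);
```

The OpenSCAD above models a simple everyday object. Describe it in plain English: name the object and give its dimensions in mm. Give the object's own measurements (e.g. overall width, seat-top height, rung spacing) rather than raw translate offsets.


A fence section. Two 75×75 mm posts, 1041 mm tall, stand on the floor with a clear span of 2336 mm between their inner faces. Two horizontal rails of 75×68 mm section span the gap between the posts with their undersides at z = 290 mm and z = 821 mm, flush with the posts' −y face. 7 pickets, each 64 mm wide, 20 mm thick and 880 mm tall, are fixed to the +y face of the rails with their bottoms at z = 49 mm, spaced across the span with a 236 mm gap after the −x post and between neighbouring pickets and before the +x post.


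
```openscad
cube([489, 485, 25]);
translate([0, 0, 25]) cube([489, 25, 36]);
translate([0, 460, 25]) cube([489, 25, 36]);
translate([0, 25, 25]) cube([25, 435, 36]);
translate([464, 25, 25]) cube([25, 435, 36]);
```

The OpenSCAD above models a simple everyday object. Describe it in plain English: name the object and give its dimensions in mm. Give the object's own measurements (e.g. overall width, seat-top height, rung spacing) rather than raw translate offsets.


An open-topped rectangular box: outside dimensions 489×485×61 mm, with a uniform wall and base thickness of 25 mm. The base is a full 489×485 slab on the floor; four walls sit on top of the base. The front and back walls (the −y and +y sides) span the full width; the two side walls fit between them.


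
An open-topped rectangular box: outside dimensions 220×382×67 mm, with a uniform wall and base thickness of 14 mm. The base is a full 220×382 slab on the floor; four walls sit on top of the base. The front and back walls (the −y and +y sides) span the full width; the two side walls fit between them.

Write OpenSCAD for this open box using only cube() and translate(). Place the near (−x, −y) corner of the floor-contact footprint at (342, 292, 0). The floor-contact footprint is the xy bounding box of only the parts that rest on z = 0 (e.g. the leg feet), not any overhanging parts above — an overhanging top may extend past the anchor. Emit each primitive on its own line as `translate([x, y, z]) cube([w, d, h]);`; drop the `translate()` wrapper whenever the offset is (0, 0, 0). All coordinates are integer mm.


translate([342, 292, 0]) cube([220, 382, 14]);
translate([342, 292, 14]) cube([220, 14, 53]);
translate([342, 660, 14]) cube([220, 14, 53]);
translate([342, 306, 14]) cube([14, 354, 53]);
translate([548, 306, 14]) cube([14, 354, 53]);


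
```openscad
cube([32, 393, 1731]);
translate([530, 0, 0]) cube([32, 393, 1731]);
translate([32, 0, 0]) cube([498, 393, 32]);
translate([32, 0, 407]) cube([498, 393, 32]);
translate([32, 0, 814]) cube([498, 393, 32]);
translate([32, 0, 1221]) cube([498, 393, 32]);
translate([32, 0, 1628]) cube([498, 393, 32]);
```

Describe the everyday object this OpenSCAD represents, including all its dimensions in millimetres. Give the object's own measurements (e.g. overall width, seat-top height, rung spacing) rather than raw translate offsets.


An open bookshelf. Two side panels, each 32 mm thick, 393 mm deep and 1731 mm tall, stand 562 mm apart (outside-to-outside). Between them sit 5 shelves, each 32 mm thick and 393 mm deep, spanning the full gap between the sides. The bottom shelf rests on the floor (its underside at z = 0) and the clear gap between one shelf's top and the next shelf's underside is 375 mm.


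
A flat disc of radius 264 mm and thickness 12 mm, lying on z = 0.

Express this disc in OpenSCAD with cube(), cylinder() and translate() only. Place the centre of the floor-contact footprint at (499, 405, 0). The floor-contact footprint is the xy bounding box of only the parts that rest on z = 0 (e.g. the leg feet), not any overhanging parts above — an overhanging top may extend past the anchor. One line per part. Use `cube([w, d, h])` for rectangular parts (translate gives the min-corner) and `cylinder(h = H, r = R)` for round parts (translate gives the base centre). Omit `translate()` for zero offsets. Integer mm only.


translate([499, 405, 0]) cylinder(h = 12, r = 264);


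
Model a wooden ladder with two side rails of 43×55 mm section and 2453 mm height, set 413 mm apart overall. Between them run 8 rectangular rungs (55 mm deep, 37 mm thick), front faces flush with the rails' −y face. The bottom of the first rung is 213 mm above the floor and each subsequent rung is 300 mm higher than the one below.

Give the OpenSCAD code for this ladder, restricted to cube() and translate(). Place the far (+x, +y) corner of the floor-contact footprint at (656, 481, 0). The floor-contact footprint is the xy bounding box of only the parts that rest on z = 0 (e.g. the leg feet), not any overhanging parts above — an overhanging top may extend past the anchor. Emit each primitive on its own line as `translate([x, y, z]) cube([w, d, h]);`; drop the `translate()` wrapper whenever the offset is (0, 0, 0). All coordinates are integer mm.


translate([243, 426, 0]) cube([43, 55, 2453]);
translate([613, 426, 0]) cube([43, 55, 2453]);
translate([286, 426, 213]) cube([327, 55, 37]);
translate([286, 426, 513]) cube([327, 55, 37]);
translate([286, 426, 813]) cube([327, 55, 37]);
translate([286, 426, 1113]) cube([327, 55, 37]);
translate([286, 426, 1413]) cube([327, 55, 37]);
translate([286, 426, 1713]) cube([327, 55, 37]);
translate([286, 426, 2013]) cube([327, 55, 37]);
translate([286, 426, 2313]) cube([327, 55, 37]);


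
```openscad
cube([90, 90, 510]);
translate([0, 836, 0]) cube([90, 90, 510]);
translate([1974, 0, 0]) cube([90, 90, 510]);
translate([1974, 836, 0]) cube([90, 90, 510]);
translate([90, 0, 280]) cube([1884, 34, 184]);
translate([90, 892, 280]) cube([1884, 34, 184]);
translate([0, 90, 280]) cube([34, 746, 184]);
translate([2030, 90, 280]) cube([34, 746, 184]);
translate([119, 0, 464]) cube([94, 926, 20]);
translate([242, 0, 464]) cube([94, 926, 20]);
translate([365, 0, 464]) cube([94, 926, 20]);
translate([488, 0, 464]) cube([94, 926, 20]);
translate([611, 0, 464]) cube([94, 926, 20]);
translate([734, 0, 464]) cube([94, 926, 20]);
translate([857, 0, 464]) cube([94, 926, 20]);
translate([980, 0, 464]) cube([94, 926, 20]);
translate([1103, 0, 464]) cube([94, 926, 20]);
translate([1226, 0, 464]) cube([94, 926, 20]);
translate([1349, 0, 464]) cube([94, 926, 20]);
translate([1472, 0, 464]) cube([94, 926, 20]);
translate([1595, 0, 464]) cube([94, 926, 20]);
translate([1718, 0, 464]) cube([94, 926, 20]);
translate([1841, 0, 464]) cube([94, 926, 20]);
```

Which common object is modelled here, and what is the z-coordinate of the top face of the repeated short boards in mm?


A bed frame. The slat-top height is 484 mm.

Four posts, four rails, and a row of slats — a bed frame. Slats sit on the rails at z = 280 + 184 = 464; with slat thickness 20, the top is 484 mm.


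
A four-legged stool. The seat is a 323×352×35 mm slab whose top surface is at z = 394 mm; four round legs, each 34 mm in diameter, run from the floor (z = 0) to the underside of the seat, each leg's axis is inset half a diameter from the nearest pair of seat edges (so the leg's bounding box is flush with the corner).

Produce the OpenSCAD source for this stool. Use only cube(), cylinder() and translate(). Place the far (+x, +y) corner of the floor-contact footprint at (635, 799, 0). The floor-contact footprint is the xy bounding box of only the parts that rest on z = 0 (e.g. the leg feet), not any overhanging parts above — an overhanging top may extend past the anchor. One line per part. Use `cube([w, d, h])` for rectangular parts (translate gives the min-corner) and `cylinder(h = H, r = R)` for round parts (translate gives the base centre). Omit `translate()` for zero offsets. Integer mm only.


// leg_h = 394 - 35 = 359
translate([312, 447, 359]) cube([323, 352, 35]);
translate([329, 464, 0]) cylinder(h = 359, r = 17);
translate([618, 464, 0]) cylinder(h = 359, r = 17);
translate([329, 782, 0]) cylinder(h = 359, r = 17);
translate([618, 782, 0]) cylinder(h = 359, r = 17);


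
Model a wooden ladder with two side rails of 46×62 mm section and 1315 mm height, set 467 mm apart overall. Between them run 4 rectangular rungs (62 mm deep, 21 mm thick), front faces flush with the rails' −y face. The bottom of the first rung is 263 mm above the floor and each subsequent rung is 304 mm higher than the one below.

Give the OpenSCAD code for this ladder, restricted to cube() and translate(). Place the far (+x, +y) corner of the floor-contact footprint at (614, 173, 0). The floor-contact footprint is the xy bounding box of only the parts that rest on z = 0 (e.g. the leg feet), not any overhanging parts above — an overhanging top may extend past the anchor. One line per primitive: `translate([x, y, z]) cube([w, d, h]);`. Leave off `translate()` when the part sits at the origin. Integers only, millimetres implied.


// rung span = 467 - 2*46 = 375
// rung[k] z = 263 + k*304
translate([147, 111, 0]) cube([46, 62, 1315]);
translate([568, 111, 0]) cube([46, 62, 1315]);
translate([193, 111, 263]) cube([375, 62, 21]);
translate([193, 111, 567]) cube([375, 62, 21]);
translate([193, 111, 871]) cube([375, 62, 21]);
translate([193, 111, 1175]) cube([375, 62, 21]);


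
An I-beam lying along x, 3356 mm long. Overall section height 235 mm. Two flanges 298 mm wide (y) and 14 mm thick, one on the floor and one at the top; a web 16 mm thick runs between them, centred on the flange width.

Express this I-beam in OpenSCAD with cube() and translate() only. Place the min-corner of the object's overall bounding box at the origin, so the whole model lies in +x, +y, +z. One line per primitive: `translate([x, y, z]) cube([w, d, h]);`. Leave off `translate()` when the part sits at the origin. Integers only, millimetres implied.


cube([3356, 298, 14]);
translate([0, 141, 14]) cube([3356, 16, 207]);
translate([0, 0, 221]) cube([3356, 298, 14]);


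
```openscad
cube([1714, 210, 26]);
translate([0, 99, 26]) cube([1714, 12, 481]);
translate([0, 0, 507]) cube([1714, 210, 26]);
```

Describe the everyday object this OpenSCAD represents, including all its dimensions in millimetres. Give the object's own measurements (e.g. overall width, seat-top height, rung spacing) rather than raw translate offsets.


An I-beam lying along x, 1714 mm long. Overall section height 533 mm. Two flanges 210 mm wide (y) and 26 mm thick, one on the floor and one at the top; a web 12 mm thick runs between them, centred on the flange width.


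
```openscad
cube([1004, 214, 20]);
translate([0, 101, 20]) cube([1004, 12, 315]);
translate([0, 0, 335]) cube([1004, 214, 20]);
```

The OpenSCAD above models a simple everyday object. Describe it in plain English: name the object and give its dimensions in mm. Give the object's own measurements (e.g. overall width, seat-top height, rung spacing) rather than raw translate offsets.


An I-beam lying along x, 1004 mm long. Overall section height 355 mm. Two flanges 214 mm wide (y) and 20 mm thick, one on the floor and one at the top; a web 12 mm thick runs between them, centred on the flange width.


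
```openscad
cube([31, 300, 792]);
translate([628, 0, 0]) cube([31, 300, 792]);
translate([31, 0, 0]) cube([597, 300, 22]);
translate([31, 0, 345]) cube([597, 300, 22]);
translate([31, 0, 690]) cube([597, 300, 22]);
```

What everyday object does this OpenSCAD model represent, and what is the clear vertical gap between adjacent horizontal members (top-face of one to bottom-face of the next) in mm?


A bookshelf. The clear shelf gap is 323 mm.

Two tall side panels with 3 horizontal boards between them — a bookshelf. The first two shelf undersides are at z = 0 and z = 345; with shelf thickness 22, the clear gap is 345 − 0 − 22 = 323 mm.


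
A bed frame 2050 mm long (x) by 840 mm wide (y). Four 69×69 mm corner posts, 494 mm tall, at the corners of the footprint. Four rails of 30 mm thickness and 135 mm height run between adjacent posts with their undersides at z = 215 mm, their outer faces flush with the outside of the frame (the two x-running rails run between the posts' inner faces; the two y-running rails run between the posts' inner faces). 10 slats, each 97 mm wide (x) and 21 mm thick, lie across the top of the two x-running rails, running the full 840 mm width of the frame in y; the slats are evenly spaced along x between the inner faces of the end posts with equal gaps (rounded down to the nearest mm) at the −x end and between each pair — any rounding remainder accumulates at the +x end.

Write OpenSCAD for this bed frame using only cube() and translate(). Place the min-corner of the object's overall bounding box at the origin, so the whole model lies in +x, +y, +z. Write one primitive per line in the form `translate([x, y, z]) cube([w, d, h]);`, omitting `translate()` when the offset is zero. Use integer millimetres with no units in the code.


cube([69, 69, 494]);
translate([0, 771, 0]) cube([69, 69, 494]);
translate([1981, 0, 0]) cube([69, 69, 494]);
translate([1981, 771, 0]) cube([69, 69, 494]);
translate([69, 0, 215]) cube([1912, 30, 135]);
translate([69, 810, 215]) cube([1912, 30, 135]);
translate([0, 69, 215]) cube([30, 702, 135]);
translate([2020, 69, 215]) cube([30, 702, 135]);
translate([154, 0, 350]) cube([97, 840, 21]);
translate([336, 0, 350]) cube([97, 840, 21]);
translate([518, 0, 350]) cube([97, 840, 21]);
translate([700, 0, 350]) cube([97, 840, 21]);
translate([882, 0, 350]) cube([97, 840, 21]);
translate([1064, 0, 350]) cube([97, 840, 21]);
translate([1246, 0, 350]) cube([97, 840, 21]);
translate([1428, 0, 350]) cube([97, 840, 21]);
translate([1610, 0, 350]) cube([97, 840, 21]);
translate([1792, 0, 350]) cube([97, 840, 21]);


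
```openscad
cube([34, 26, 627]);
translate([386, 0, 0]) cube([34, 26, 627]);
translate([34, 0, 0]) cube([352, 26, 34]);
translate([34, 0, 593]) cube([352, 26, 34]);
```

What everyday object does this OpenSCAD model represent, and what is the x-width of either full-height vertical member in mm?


A picture frame. The border width is 34 mm.

Four thin pieces enclosing a rectangular opening — a picture frame. The two full-height stiles are 627 mm tall; the top rail sits at z = 593 and is 34 mm tall, so the border above the opening is 627 − 593 = 34 mm, matching the stile x-width.


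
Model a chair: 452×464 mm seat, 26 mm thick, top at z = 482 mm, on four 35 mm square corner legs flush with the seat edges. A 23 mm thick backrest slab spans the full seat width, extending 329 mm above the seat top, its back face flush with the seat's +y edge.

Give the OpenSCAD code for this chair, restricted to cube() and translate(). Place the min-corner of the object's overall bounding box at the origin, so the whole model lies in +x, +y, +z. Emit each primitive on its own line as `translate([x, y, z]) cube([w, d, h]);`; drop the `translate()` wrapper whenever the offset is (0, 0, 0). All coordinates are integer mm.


translate([0, 0, 456]) cube([452, 464, 26]);
cube([35, 35, 456]);
translate([417, 0, 0]) cube([35, 35, 456]);
translate([0, 429, 0]) cube([35, 35, 456]);
translate([417, 429, 0]) cube([35, 35, 456]);
translate([0, 441, 482]) cube([452, 23, 329]);


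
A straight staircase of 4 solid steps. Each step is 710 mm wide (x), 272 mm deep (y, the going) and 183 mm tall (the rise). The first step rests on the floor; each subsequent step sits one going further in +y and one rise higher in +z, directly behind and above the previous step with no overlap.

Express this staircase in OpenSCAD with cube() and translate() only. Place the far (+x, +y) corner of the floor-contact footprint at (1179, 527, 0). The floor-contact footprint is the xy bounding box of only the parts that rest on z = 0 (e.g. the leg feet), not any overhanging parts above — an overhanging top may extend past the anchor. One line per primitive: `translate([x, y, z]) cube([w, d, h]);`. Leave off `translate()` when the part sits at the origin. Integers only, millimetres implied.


translate([469, 255, 0]) cube([710, 272, 183]);
translate([469, 527, 183]) cube([710, 272, 183]);
translate([469, 799, 366]) cube([710, 272, 183]);
translate([469, 1071, 549]) cube([710, 272, 183]);


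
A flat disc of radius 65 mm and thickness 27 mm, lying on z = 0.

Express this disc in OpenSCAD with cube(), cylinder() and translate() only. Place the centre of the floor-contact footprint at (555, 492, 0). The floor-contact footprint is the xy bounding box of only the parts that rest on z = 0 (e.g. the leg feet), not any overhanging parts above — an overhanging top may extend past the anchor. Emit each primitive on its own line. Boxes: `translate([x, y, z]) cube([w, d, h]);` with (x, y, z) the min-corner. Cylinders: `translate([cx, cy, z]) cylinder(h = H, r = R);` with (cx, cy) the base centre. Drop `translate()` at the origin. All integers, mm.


translate([555, 492, 0]) cylinder(h = 27, r = 65);


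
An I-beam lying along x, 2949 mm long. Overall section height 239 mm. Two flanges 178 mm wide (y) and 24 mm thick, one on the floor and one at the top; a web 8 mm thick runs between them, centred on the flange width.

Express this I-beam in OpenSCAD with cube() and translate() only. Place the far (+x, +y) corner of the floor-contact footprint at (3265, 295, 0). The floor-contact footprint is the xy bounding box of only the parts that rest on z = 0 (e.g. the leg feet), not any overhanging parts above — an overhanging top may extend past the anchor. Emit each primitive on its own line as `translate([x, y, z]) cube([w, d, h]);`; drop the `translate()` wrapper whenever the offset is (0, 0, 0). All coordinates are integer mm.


translate([316, 117, 0]) cube([2949, 178, 24]);
translate([316, 202, 24]) cube([2949, 8, 191]);
translate([316, 117, 215]) cube([2949, 178, 24]);


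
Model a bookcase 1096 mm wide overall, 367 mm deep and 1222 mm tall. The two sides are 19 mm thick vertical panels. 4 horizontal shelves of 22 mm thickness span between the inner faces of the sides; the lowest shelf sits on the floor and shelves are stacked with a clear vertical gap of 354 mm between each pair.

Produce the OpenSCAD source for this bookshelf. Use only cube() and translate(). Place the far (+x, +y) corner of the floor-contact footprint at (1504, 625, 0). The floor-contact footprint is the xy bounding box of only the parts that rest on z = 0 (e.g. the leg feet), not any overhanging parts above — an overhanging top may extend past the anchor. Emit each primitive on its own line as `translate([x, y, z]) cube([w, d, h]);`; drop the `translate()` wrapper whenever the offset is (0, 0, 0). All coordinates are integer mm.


translate([408, 258, 0]) cube([19, 367, 1222]);
translate([1485, 258, 0]) cube([19, 367, 1222]);
translate([427, 258, 0]) cube([1058, 367, 22]);
translate([427, 258, 376]) cube([1058, 367, 22]);
translate([427, 258, 752]) cube([1058, 367, 22]);
translate([427, 258, 1128]) cube([1058, 367, 22]);


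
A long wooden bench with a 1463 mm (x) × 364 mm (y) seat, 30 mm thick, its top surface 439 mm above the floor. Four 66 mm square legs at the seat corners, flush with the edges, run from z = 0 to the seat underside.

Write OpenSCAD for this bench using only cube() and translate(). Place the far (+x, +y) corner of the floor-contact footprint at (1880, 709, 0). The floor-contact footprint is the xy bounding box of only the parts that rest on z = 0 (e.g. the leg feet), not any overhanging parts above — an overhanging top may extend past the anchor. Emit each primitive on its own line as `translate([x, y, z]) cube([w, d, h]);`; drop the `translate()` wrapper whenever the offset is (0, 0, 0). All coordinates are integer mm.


translate([417, 345, 409]) cube([1463, 364, 30]);
translate([417, 345, 0]) cube([66, 66, 409]);
translate([417, 643, 0]) cube([66, 66, 409]);
translate([1814, 345, 0]) cube([66, 66, 409]);
translate([1814, 643, 0]) cube([66, 66, 409]);


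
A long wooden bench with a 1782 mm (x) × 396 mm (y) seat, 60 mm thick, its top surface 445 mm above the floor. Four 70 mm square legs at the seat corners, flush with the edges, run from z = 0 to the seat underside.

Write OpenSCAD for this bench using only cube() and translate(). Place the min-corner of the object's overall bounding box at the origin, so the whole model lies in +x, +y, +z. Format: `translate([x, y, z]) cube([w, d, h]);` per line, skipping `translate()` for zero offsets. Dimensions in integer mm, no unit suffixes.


translate([0, 0, 385]) cube([1782, 396, 60]);
cube([70, 70, 385]);
translate([0, 326, 0]) cube([70, 70, 385]);
translate([1712, 0, 0]) cube([70, 70, 385]);
translate([1712, 326, 0]) cube([70, 70, 385]);
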